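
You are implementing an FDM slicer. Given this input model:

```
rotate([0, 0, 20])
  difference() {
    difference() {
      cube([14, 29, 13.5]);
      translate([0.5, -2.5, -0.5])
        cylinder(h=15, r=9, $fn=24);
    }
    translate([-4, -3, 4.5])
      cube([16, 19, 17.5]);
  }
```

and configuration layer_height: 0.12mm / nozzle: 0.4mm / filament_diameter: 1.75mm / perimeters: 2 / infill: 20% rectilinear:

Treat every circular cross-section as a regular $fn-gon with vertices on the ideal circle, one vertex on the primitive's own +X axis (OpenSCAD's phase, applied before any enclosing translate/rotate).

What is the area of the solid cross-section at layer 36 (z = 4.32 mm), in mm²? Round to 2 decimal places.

At z = 4.32 mm: the cube is present — its section is the full 14×29 rectangle (area 406.00 mm²); the r=9 cylinder at (0.5, -2.5) contributes a regular 24-gon of circumradius 9 (area = (24/2)·9.000²·sin(360°/24) = 251.57 mm²); Taking the first minus the rest: starting from the 14×29 cube (406.00 mm²), the r=9 cylinder at (0.5, -2.5) partially overlaps it — only the 44.04 mm² overlap (of its 251.57 mm²) is removed, clipping the outline — area = 361.96 mm²; the cube at (-4, -3) is not intersected at this z (z outside [4.5, 22]); Subtracting the remaining from the first: none of the subtracted shapes is present at this height, so that combined region is unchanged — area = 361.96 mm²; (whole slice rotated 20° about Z — lengths, areas and connectivity unchanged). Overall, the cross-section is a single solid region. Net area = 361.96 mm².

361.96 mm²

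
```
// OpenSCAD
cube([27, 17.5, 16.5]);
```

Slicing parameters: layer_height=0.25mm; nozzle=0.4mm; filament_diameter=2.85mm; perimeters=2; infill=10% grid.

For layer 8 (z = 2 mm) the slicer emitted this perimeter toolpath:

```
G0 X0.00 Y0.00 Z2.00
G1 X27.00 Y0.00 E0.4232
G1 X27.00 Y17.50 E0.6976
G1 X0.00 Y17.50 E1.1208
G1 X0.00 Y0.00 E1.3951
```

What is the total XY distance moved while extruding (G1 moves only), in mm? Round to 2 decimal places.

89.00 mm

Sum the Euclidean lengths of each G1 segment: total = 89.00 mm.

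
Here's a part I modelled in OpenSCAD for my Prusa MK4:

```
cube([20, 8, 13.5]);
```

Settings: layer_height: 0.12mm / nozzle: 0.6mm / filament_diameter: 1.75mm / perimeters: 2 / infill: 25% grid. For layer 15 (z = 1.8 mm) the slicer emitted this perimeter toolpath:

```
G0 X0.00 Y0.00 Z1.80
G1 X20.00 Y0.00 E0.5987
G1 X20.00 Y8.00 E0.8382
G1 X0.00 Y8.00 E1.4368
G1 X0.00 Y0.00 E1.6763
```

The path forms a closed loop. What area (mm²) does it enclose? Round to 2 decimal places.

160.00 mm²

Apply the shoelace formula to the sequence of (X, Y) vertices; enclosed area = 160.00 mm².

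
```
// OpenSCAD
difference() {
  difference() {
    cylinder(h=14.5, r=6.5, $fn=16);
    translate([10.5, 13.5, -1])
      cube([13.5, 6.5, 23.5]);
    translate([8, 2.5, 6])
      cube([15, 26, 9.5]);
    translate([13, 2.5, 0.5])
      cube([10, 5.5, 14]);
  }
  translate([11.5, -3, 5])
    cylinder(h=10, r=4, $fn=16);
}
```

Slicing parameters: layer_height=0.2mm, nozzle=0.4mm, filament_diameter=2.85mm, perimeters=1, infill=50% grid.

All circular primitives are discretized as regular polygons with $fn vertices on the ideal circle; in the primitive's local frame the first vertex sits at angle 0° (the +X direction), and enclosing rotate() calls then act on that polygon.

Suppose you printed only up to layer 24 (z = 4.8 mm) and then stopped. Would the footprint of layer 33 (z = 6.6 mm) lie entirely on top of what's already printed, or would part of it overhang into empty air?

entirely on top

Compare the two slices. At z = 4.8: the cylinder: section is a regular 16-gon, circumradius r=6.5 (area = (16/2)·6.500²·sin(360°/16) = 129.35 mm²); the 13.5×6.5 cube at (10.5, 13.5) contributes its full rectangle (area 87.75 mm²); the cube at (8, 2.5) is absent (z outside [6, 15.5]); the 10×5.5 cube at (13, 2.5) contributes its full rectangle (area 55.00 mm²); Subtracting the remaining from the first: starting from the r=6.5 cylinder (129.35 mm²), the 13.5×6.5 cube at (10.5, 13.5) misses the remaining region (no effect); the 10×5.5 cube at (13, 2.5) misses the remaining region (no effect) — area = 129.35 mm²; the cylinder at (11.5, -3) is absent (z outside [5, 15]); Taking the first minus the rest: none of the subtracted shapes is present at this height, so that combined region is unchanged — area = 129.35 mm². At z = 6.6: the cylinder: section is a regular 16-gon, circumradius r=6.5 (area = (16/2)·6.500²·sin(360°/16) = 129.35 mm²); the 13.5×6.5 cube at (10.5, 13.5) contributes its full rectangle (area 87.75 mm²); the 15×26 cube at (8, 2.5) contributes its full rectangle (area 390.00 mm²); the cube at (13, 2.5) is present — its section is the full 10×5.5 rectangle (area 55.00 mm²); Subtracting the remaining from the first: starting from the r=6.5 cylinder (129.35 mm²), the 13.5×6.5 cube at (10.5, 13.5) misses the remaining region (no effect); the 15×26 cube at (8, 2.5) misses the remaining region (no effect); the 10×5.5 cube at (13, 2.5) misses the remaining region (no effect) — area = 129.35 mm²; the r=4 cylinder at (11.5, -3) contributes a regular 16-gon of circumradius 4 (area = (16/2)·4.000²·sin(360°/16) = 48.98 mm²); Taking the first minus the rest: starting from that combined region (129.35 mm²), the r=4 cylinder at (11.5, -3) misses the remaining region (no effect) — area = 129.35 mm². Checking containment: the cross-section at z = 6.6 is a subset of the cross-section at z = 4.8.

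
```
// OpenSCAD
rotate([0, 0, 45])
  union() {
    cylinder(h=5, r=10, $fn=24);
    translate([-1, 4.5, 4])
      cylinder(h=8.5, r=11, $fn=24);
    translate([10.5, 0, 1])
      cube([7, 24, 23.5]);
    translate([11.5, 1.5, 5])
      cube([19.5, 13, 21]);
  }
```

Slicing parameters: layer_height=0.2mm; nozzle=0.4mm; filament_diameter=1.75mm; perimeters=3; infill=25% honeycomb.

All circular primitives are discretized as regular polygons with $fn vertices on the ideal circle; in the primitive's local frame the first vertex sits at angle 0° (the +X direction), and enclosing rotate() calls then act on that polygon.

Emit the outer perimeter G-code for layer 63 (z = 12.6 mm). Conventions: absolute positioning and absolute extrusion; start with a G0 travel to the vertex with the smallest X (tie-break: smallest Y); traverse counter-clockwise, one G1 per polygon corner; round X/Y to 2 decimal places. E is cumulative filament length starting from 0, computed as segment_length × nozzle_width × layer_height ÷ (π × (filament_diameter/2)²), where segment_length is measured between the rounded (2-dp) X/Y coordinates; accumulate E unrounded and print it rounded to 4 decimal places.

G0 X-9.55 Y24.40 Z12.60
G1 X7.42 Y7.42 E0.7985
G1 X12.37 Y12.37 E1.0313
G1 X11.31 Y13.44 E1.0814
G1 X20.86 Y22.98 E1.5303
G1 X11.67 Y32.17 E1.9626
G1 X2.12 Y22.63 E2.4116
G1 X-4.60 Y29.34 E2.7274
G1 X-9.55 Y24.40 E2.9600

At z = 12.6 mm: the cylinder is absent (z outside [0, 5]); the cylinder at (-1, 4.5) is not intersected at this z (z outside [4, 12.5]); the 7×24 cube at (10.5, 0) contributes its full rectangle; the 19.5×13 cube at (11.5, 1.5) contributes its full rectangle; Merging all regions: the regions partially overlap (shared area 78.00 mm²), so overlapping operands fuse into one piece — 1 connected region; (rotated 45° about Z; rotation is an isometry so areas/perimeters/island counts are preserved). The outline is a single polygon with 8 vertices. Extrusion per mm of travel: 0.4 × 0.2 / (π × 0.875²) = 0.033260. Accumulating E over each segment gives final E = 2.9600.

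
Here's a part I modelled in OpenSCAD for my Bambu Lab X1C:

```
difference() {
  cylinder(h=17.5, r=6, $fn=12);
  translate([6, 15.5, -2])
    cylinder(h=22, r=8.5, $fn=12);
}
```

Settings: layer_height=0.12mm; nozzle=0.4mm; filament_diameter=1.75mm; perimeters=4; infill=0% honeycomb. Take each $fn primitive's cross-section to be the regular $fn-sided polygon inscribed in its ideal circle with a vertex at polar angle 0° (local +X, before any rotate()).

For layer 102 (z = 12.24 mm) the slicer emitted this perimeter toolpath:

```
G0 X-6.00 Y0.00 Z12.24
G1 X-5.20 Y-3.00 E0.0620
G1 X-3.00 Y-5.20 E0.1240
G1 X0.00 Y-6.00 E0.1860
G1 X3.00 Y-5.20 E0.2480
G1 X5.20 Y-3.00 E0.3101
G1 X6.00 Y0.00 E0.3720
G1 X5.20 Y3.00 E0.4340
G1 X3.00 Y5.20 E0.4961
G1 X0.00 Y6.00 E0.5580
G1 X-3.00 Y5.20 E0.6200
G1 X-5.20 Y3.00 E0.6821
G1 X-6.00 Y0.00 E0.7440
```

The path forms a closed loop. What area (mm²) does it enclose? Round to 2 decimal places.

Apply the shoelace formula to the sequence of (X, Y) vertices; enclosed area = 108.08 mm².

108.08 mm²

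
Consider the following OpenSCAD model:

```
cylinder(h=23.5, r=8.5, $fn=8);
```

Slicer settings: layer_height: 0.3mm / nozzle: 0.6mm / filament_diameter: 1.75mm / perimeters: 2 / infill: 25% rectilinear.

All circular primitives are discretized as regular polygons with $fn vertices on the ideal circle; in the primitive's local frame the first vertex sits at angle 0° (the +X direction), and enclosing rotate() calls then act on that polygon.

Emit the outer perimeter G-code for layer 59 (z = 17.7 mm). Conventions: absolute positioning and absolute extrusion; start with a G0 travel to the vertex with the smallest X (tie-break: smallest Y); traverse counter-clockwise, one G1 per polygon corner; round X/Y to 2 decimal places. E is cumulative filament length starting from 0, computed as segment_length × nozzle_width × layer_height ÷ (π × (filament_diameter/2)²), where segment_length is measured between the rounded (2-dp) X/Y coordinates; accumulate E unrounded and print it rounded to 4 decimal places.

G0 X-8.50 Y0.00 Z17.70
G1 X-6.01 Y-6.01 E0.4868
G1 X0.00 Y-8.50 E0.9737
G1 X6.01 Y-6.01 E1.4605
G1 X8.50 Y0.00 E1.9473
G1 X6.01 Y6.01 E2.4342
G1 X0.00 Y8.50 E2.9210
G1 X-6.01 Y6.01 E3.4078
G1 X-8.50 Y0.00 E3.8947

At z = 17.7 mm: the r=8.5 cylinder gives a regular 8-gon of circumradius 8.5 (constant along its height). The outline is a single polygon with 8 vertices. Extrusion per mm of travel: 0.6 × 0.3 / (π × 0.875²) = 0.074835. Accumulating E over each segment gives final E = 3.8947.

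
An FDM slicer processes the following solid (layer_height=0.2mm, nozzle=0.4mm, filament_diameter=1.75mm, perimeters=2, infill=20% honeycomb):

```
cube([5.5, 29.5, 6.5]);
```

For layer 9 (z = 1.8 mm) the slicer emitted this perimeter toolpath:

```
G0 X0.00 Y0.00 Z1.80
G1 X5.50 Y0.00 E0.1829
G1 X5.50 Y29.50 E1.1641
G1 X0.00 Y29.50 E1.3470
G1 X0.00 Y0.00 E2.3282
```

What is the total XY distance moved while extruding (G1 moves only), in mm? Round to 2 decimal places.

Sum the Euclidean lengths of each G1 segment: total = 70.00 mm.

70.00 mm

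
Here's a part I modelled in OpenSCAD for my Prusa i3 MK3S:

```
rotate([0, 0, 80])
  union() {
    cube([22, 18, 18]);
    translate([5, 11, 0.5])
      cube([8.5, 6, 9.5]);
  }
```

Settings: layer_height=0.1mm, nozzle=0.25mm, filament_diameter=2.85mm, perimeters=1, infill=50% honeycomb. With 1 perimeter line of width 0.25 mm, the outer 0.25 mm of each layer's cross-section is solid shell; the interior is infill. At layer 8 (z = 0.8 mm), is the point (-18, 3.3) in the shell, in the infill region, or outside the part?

outside

At z = 0.8 mm: the cube is present — its section is the full 22×18 rectangle; the cube at (5, 11) is present — its section is the full 8.5×6 rectangle; Taking the union: the 8.5×6 cube at (5, 11) lies entirely inside the 22×18 cube, so the union is just the 22×18 cube — 1 connected region; (rotated 80° about Z; rotation is an isometry so areas/perimeters/island counts are preserved). Overall, the cross-section is a single solid region. Undo the 80° rotation: the query point maps to (0.124, 18.300) in the un-rotated model frame. The nearest boundary edge runs (0.00, 18.00)→(22.00, 18.00); distance from the point to it = 0.30 mm. The point is not inside any of the regions above, so it lies outside the cross-section (0.30 mm from the nearest boundary).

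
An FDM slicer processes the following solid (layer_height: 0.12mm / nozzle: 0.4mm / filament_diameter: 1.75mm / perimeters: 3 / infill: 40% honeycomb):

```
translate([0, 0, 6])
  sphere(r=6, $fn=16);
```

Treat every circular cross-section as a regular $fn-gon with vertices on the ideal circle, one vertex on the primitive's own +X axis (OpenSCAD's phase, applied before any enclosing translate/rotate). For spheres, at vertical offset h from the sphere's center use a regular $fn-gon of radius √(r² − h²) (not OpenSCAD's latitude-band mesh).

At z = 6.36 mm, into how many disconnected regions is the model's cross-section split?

1

At z = 6.36 mm: the r=6 sphere contributes a regular 16-gon of circumradius √(6²−0.36²) = 5.989. The result has 1 disconnected region.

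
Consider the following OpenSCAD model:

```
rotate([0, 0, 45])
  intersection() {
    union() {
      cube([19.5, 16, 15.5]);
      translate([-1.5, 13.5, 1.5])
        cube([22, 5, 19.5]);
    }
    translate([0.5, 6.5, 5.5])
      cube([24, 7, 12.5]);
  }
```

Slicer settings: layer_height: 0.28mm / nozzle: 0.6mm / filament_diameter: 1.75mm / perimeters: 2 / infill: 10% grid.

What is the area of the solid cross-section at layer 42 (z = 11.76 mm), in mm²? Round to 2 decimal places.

133.00 mm²

At z = 11.76 mm: the cube (footprint 19.5×16) is included at this height (area 312.00 mm²); the 22×5 cube at (-1.5, 13.5) contributes its full rectangle (area 110.00 mm²); Combining (union): the regions partially overlap — summed areas 422.00 mm² minus the doubly-counted overlap 48.75 mm² gives 373.25 mm² — area = 373.25 mm²; the cube at (0.5, 6.5) is present — its section is the full 24×7 rectangle (area 168.00 mm²); Keeping only the common overlap: the 24×7 cube at (0.5, 6.5) partially overlaps the result so far; clipping to the common part keeps 133.00 mm² — area = 133.00 mm²; (whole slice rotated 45° about Z — lengths, areas and connectivity unchanged). Overall, the cross-section is a single solid region. Net area = 133.00 mm².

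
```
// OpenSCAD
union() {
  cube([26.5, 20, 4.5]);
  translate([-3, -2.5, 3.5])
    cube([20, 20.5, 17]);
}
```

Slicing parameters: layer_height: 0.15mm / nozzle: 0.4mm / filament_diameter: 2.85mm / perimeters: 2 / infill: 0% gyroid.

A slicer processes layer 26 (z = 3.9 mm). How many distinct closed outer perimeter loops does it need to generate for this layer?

At z = 3.9 mm: the cube (footprint 26.5×20) is included at this height; the cube at (-3, -2.5) (footprint 20×20.5) is included at this height; Merging all regions: the regions partially overlap (shared area 306.00 mm²), so overlapping operands fuse into one piece — 1 connected region. The result has 1 disconnected region.

1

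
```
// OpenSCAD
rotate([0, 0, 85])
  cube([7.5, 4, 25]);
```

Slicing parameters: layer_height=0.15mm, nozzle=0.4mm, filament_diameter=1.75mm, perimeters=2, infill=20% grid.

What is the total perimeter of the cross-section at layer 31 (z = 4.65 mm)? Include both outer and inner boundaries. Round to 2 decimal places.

At z = 4.65 mm: the cube is present — its section is the full 7.5×4 rectangle (perimeter 23.00 mm); (whole slice rotated 85° about Z — lengths, areas and connectivity unchanged). Overall, the cross-section is a single solid region. Total boundary length (outer) = 23.00 mm.

23.00 mm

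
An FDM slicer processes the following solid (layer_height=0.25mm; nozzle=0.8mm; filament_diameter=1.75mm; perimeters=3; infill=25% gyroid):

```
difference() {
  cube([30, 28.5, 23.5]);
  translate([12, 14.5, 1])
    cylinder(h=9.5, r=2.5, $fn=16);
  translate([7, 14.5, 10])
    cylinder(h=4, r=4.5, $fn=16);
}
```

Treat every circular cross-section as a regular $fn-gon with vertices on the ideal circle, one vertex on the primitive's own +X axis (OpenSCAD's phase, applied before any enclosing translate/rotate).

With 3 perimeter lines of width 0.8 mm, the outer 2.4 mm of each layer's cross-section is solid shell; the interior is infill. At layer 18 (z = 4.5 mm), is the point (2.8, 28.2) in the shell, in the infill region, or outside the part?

shell

At z = 4.5 mm: the 30×28.5 cube contributes its full rectangle; the cylinder at (12, 14.5): section is a regular 16-gon, circumradius r=2.5; the cylinder at (7, 14.5) is not intersected at this z (z outside [10, 14]); Subtracting the remaining from the first: starting from the 30×28.5 cube, the r=2.5 cylinder at (12, 14.5) lies wholly inside it (removes its full 19.13 mm² and its 15.61 mm outline becomes a hole wall) — 1 connected region with 1 hole. Overall, the cross-section is one region with 1 hole. The nearest boundary edge runs (0.00, 28.50)→(30.00, 28.50); distance from the point to it = 0.30 mm. The point is inside the cross-section, 0.30 mm from the nearest boundary — within the 2.4 mm shell band (3 × 0.8).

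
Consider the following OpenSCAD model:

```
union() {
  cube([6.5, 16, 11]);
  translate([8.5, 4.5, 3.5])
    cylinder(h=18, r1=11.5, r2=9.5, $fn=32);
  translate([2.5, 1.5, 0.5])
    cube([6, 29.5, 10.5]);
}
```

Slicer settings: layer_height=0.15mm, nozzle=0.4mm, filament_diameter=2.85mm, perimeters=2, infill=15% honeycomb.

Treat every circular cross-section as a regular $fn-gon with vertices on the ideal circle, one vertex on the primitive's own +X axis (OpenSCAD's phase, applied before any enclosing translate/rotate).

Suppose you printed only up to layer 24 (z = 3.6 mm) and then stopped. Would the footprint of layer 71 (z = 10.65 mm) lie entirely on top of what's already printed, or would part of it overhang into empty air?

Compare the two slices. At z = 3.6: the cube is present — its section is the full 6.5×16 rectangle (area 104.00 mm²); the cone at (8.5, 4.5) contributes a regular 32-gon of circumradius 11.489 (interpolated between r1=11.5 and r2=9.5 at t=0.006) (area = (32/2)·11.489²·sin(360°/32) = 412.01 mm²); the cube at (2.5, 1.5) is present — its section is the full 6×29.5 rectangle (area 177.00 mm²); Taking the union: the regions partially overlap — summed areas 693.01 mm² minus the doubly-counted overlap 180.72 mm² gives 512.29 mm² — area = 512.29 mm². At z = 10.65: the cube is present — its section is the full 6.5×16 rectangle (area 104.00 mm²); the cone at (8.5, 4.5): at t=0.397 of its height the radius interpolates to r₁+(r₂−r₁)t = 10.706, giving a regular 32-gon of that circumradius (area = (32/2)·10.706²·sin(360°/32) = 357.75 mm²); the cube at (2.5, 1.5) (footprint 6×29.5) is included at this height (area 177.00 mm²); Merging all regions: the regions partially overlap — summed areas 638.75 mm² minus the doubly-counted overlap 173.13 mm² gives 465.61 mm² — area = 465.61 mm². Checking containment: the cross-section at z = 10.65 is a subset of the cross-section at z = 3.6.

entirely on top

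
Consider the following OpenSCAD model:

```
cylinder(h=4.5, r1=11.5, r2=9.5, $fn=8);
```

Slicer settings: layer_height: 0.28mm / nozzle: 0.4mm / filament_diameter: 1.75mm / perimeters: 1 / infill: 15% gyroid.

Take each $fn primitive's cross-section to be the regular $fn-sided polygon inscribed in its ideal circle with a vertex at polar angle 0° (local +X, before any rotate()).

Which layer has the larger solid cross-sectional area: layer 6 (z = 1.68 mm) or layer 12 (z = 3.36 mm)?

layer 6 (z = 1.68 mm)

Layer 6 (z = 1.68): the cone: at t=0.373 of its height the radius interpolates to r₁+(r₂−r₁)t = 10.753, giving a regular 8-gon of that circumradius (area = (8/2)·10.753²·sin(360°/8) = 327.06 mm²). So its area = 327.06 mm². Layer 12 (z = 3.36): the cone: at t=0.747 of its height the radius interpolates to r₁+(r₂−r₁)t = 10.007, giving a regular 8-gon of that circumradius (area = (8/2)·10.007²·sin(360°/8) = 283.22 mm²). So its area = 283.22 mm². Layer 6 is larger (327.06 vs 283.22 mm²).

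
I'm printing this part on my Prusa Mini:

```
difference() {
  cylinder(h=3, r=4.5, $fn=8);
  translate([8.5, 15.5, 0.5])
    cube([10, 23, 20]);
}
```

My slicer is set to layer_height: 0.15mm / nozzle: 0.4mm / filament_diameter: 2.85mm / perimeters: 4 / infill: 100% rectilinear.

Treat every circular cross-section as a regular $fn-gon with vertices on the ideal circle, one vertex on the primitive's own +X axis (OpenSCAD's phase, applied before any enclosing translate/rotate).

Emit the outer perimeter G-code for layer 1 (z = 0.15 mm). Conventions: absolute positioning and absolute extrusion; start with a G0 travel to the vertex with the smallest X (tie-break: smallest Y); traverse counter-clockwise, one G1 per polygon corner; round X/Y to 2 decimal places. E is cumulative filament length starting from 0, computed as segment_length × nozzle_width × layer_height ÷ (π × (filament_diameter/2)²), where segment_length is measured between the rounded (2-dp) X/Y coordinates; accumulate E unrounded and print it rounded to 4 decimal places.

G0 X-4.50 Y0.00 Z0.15
G1 X-3.18 Y-3.18 E0.0324
G1 X0.00 Y-4.50 E0.0648
G1 X3.18 Y-3.18 E0.0971
G1 X4.50 Y0.00 E0.1295
G1 X3.18 Y3.18 E0.1619
G1 X0.00 Y4.50 E0.1943
G1 X-3.18 Y3.18 E0.2267
G1 X-4.50 Y0.00 E0.2591

At z = 0.15 mm: the r=4.5 cylinder contributes a regular 8-gon of circumradius 4.5; the cube at (8.5, 15.5) is not intersected at this z (z outside [0.5, 20.5]); Taking the first minus the rest: none of the subtracted shapes is present at this height, so the r=4.5 cylinder is unchanged — 1 connected region. The outline is a single polygon with 8 vertices. Extrusion per mm of travel: 0.4 × 0.15 / (π × 1.425²) = 0.009405. Accumulating E over each segment gives final E = 0.2591.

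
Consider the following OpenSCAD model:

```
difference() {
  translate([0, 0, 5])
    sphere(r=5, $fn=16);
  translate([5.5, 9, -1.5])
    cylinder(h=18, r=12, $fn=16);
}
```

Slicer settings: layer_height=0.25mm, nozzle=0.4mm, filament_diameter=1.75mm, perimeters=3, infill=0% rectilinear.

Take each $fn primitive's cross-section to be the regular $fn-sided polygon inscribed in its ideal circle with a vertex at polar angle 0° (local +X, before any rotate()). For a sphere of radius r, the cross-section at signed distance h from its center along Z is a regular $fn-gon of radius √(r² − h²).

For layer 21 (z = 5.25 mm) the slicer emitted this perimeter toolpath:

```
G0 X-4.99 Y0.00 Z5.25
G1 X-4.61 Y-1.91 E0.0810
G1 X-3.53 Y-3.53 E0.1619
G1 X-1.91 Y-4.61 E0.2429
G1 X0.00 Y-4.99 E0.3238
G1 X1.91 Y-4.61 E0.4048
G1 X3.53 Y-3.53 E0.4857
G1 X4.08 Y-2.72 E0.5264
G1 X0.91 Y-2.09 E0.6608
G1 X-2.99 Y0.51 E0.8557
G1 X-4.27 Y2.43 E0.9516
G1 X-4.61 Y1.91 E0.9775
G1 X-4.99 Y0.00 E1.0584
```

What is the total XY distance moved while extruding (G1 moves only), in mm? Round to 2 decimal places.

Sum the Euclidean lengths of each G1 segment: total = 25.46 mm.

25.46 mm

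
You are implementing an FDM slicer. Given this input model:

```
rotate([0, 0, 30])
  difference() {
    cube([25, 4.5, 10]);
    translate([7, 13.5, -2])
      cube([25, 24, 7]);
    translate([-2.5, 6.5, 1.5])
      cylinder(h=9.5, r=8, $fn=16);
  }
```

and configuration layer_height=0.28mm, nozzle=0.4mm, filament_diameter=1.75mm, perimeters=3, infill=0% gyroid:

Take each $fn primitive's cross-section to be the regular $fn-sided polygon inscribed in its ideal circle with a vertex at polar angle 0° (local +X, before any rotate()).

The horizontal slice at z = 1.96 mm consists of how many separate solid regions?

1

At z = 1.96 mm: the cube (footprint 25×4.5) is included at this height; the 25×24 cube at (7, 13.5) contributes its full rectangle; the cylinder at (-2.5, 6.5): section is a regular 16-gon, circumradius r=8; Taking the first minus the rest: starting from the 25×4.5 cube, the 25×24 cube at (7, 13.5) misses the remaining region (no effect); the r=8 cylinder at (-2.5, 6.5) partially overlaps it — only the 17.88 mm² overlap (of its 195.93 mm²) is removed, clipping the outline — 1 connected region; (whole slice rotated 30° about Z — lengths, areas and connectivity unchanged). The result has 1 disconnected region.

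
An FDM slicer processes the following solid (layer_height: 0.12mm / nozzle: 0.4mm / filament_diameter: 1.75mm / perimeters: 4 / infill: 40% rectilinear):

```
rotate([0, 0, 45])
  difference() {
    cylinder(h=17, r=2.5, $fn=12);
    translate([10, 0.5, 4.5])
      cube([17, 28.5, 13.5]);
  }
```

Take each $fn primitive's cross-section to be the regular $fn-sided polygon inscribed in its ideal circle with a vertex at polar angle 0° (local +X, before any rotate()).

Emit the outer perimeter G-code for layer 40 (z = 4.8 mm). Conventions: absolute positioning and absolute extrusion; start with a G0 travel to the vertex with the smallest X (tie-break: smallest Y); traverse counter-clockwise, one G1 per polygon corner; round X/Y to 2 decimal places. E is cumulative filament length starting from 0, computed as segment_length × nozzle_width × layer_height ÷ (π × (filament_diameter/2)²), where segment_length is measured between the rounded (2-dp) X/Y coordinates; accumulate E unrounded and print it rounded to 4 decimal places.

G0 X-2.41 Y-0.65 Z4.80
G1 X-1.77 Y-1.77 E0.0257
G1 X-0.65 Y-2.41 E0.0515
G1 X0.65 Y-2.41 E0.0774
G1 X1.77 Y-1.77 E0.1032
G1 X2.41 Y-0.65 E0.1289
G1 X2.41 Y0.65 E0.1549
G1 X1.77 Y1.77 E0.1806
G1 X0.65 Y2.41 E0.2063
G1 X-0.65 Y2.41 E0.2323
G1 X-1.77 Y1.77 E0.2580
G1 X-2.41 Y0.65 E0.2838
G1 X-2.41 Y-0.65 E0.3097

At z = 4.8 mm: the r=2.5 cylinder contributes a regular 12-gon of circumradius 2.5; the cube at (10, 0.5) is present — its section is the full 17×28.5 rectangle; Subtracting the remaining from the first: starting from the r=2.5 cylinder, the 17×28.5 cube at (10, 0.5) misses the remaining region (no effect) — 1 connected region; (rotated 45° about Z; rotation is an isometry so areas/perimeters/island counts are preserved). The outline is a single polygon with 12 vertices. Extrusion per mm of travel: 0.4 × 0.12 / (π × 0.875²) = 0.019956. Accumulating E over each segment gives final E = 0.3097.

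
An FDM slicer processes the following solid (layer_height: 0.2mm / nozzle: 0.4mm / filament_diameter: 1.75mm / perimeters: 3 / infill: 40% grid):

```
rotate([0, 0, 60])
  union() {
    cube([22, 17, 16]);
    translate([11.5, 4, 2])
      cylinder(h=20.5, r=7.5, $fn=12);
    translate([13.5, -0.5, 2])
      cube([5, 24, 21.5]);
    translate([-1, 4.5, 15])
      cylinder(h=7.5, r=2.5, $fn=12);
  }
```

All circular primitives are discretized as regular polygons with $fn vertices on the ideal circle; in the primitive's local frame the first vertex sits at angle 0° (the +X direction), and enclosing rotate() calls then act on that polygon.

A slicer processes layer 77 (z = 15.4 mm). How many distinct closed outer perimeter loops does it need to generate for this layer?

1

At z = 15.4 mm: the 22×17 cube contributes its full rectangle; the r=7.5 cylinder at (11.5, 4) gives a regular 12-gon of circumradius 7.5 (constant along its height); the cube at (13.5, -0.5) (footprint 5×24) is included at this height; the cylinder at (-1, 4.5): section is a regular 12-gon, circumradius r=2.5; Combining (union): the regions partially overlap (shared area 231.68 mm²), so overlapping operands fuse into one piece — 1 connected region; (whole slice rotated 60° about Z — lengths, areas and connectivity unchanged). The result has 1 disconnected region.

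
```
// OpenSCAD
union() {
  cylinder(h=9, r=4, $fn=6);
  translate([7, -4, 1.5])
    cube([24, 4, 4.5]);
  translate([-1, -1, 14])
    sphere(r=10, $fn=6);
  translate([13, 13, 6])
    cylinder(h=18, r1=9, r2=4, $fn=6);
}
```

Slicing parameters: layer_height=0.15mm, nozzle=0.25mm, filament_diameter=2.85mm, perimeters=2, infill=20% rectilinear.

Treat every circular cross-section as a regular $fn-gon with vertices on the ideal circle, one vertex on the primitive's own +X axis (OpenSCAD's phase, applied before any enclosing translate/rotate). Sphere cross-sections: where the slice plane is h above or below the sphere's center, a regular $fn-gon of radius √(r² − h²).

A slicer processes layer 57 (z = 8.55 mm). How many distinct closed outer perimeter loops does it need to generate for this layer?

At z = 8.55 mm: the cylinder: section is a regular 6-gon, circumradius r=4; the cube at (7, -4) is absent (z outside [1.5, 6]); the r=10 sphere at (-1, -1) slices to a regular 6-gon of circumradius 8.384 (√(r²−h²) with h=5.45 from center); the cone at (13, 13): at t=0.142 of its height the radius interpolates to r₁+(r₂−r₁)t = 8.292, giving a regular 6-gon of that circumradius; Taking the union: the regions partially overlap (shared area 41.57 mm²), so overlapping operands fuse into one piece — 2 connected regions. The result has 2 disconnected regions.

2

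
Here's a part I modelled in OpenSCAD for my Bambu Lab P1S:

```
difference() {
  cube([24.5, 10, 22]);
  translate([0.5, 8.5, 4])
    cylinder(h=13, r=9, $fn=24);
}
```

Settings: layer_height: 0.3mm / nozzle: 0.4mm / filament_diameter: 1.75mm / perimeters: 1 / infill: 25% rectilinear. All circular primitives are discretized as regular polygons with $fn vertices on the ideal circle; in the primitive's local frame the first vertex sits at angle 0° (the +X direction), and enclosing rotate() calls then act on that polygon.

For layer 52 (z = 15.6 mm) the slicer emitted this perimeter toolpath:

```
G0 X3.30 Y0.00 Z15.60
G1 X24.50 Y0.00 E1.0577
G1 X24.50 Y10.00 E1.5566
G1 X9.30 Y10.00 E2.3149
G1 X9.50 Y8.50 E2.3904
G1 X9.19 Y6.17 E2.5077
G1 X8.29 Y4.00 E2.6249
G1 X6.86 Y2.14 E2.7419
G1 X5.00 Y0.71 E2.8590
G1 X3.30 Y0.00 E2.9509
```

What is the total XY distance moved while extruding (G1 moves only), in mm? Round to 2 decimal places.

Sum the Euclidean lengths of each G1 segment: total = 59.15 mm.

59.15 mm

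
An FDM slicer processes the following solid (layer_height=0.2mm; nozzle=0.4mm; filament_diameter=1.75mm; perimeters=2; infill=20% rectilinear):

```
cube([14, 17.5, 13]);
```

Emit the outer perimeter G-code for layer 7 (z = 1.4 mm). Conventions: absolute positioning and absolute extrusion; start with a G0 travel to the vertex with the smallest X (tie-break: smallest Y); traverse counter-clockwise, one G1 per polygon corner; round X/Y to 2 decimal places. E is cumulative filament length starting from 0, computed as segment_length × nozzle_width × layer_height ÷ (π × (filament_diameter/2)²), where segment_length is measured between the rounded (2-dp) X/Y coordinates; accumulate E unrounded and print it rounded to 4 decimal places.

At z = 1.4 mm: the cube is present — its section is the full 14×17.5 rectangle. The outline is a single polygon with 4 vertices. Extrusion per mm of travel: 0.4 × 0.2 / (π × 0.875²) = 0.033260. Accumulating E over each segment gives final E = 2.0954.

G0 X0.00 Y0.00 Z1.40
G1 X14.00 Y0.00 E0.4656
G1 X14.00 Y17.50 E1.0477
G1 X0.00 Y17.50 E1.5133
G1 X0.00 Y0.00 E2.0954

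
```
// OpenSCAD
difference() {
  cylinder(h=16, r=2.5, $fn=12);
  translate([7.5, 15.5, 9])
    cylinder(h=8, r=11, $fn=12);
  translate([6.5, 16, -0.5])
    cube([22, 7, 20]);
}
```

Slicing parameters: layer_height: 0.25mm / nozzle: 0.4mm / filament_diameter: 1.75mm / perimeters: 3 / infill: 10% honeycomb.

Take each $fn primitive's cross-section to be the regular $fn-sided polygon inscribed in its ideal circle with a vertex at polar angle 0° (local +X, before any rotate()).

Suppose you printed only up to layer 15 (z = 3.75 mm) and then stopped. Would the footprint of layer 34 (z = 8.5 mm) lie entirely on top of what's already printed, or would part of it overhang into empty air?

Compare the two slices. At z = 3.75: the r=2.5 cylinder gives a regular 12-gon of circumradius 2.5 (constant along its height) (area = (12/2)·2.500²·sin(360°/12) = 18.75 mm²); the cylinder at (7.5, 15.5) is not intersected at this z (z outside [9, 17]); the cube at (6.5, 16) (footprint 22×7) is included at this height (area 154.00 mm²); Taking the first minus the rest: starting from the r=2.5 cylinder (18.75 mm²), the 22×7 cube at (6.5, 16) misses the remaining region (no effect) — area = 18.75 mm². At z = 8.5: the r=2.5 cylinder contributes a regular 12-gon of circumradius 2.5 (area = (12/2)·2.500²·sin(360°/12) = 18.75 mm²); the cylinder at (7.5, 15.5) is absent (z outside [9, 17]); the cube at (6.5, 16) (footprint 22×7) is included at this height (area 154.00 mm²); Subtracting the remaining from the first: starting from the r=2.5 cylinder (18.75 mm²), the 22×7 cube at (6.5, 16) misses the remaining region (no effect) — area = 18.75 mm². Checking containment: the cross-section at z = 8.5 is a subset of the cross-section at z = 3.75.

entirely on top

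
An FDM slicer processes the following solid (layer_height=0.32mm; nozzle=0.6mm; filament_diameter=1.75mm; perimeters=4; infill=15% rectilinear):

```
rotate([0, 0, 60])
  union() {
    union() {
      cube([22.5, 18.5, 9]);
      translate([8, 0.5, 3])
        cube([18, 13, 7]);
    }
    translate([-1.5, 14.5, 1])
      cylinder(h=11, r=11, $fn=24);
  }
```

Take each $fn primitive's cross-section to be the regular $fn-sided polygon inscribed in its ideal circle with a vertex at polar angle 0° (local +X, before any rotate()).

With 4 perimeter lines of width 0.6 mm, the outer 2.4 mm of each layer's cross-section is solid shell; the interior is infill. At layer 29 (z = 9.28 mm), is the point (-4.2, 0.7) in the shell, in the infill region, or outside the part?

At z = 9.28 mm: the cube does not reach this height (z outside [0, 9]); the 18×13 cube at (8, 0.5) contributes its full rectangle; Combining (union): only the 18×13 cube at (8, 0.5) is present, so the union is just that shape — 1 connected region; the r=11 cylinder at (-1.5, 14.5) contributes a regular 24-gon of circumradius 11; Taking the union: the regions partially overlap (shared area 3.83 mm²), so overlapping operands fuse into one piece — 1 connected region; (rotated 60° about Z; rotation is an isometry so areas/perimeters/island counts are preserved). Overall, the cross-section is a single solid region. Undo the 60° rotation: the query point maps to (-1.494, 3.987) in the un-rotated model frame. The nearest boundary edge runs (1.35, 3.87)→(-1.50, 3.50); distance from the point to it = 0.48 mm. The point is inside the cross-section, 0.48 mm from the nearest boundary — within the 2.4 mm shell band (4 × 0.6).

shell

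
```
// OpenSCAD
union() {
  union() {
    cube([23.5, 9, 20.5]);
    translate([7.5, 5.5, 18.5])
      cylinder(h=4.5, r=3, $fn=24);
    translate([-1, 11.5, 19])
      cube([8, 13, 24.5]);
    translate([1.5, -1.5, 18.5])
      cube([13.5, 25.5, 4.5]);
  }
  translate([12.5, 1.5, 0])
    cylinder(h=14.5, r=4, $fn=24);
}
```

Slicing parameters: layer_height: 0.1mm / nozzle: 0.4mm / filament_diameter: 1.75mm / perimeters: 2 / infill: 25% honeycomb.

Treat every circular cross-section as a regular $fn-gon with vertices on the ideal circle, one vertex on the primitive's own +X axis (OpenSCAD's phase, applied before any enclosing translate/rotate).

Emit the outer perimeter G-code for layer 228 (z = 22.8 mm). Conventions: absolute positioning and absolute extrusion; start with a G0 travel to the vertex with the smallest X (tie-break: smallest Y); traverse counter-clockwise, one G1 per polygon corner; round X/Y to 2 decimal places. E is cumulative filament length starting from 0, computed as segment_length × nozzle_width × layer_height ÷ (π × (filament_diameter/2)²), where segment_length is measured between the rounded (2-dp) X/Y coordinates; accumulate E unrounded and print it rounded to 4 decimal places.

G0 X-1.00 Y11.50 Z22.80
G1 X1.50 Y11.50 E0.0416
G1 X1.50 Y-1.50 E0.2578
G1 X15.00 Y-1.50 E0.4823
G1 X15.00 Y24.00 E0.9063
G1 X7.00 Y24.00 E1.0394
G1 X7.00 Y24.50 E1.0477
G1 X-1.00 Y24.50 E1.1807
G1 X-1.00 Y11.50 E1.3969

At z = 22.8 mm: the cube is absent (z outside [0, 20.5]); the r=3 cylinder at (7.5, 5.5) contributes a regular 24-gon of circumradius 3; the 8×13 cube at (-1, 11.5) contributes its full rectangle; the cube at (1.5, -1.5) (footprint 13.5×25.5) is included at this height; Combining (union): the regions partially overlap (shared area 96.70 mm²), so overlapping operands fuse into one piece — 1 connected region; the cylinder at (12.5, 1.5) is absent (z outside [0, 14.5]); Merging all regions: only the result so far is present, so the union is just that shape — 1 connected region. The outline is a single polygon with 8 vertices. Extrusion per mm of travel: 0.4 × 0.1 / (π × 0.875²) = 0.016630. Accumulating E over each segment gives final E = 1.3969.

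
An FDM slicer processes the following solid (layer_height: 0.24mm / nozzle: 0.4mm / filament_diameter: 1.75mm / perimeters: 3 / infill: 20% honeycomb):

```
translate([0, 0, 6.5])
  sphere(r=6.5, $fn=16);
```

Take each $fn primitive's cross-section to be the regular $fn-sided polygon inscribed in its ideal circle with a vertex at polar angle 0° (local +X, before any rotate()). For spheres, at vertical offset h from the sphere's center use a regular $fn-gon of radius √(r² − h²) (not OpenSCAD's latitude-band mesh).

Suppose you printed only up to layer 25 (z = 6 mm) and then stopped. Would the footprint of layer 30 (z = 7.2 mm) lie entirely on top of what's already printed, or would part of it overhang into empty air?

entirely on top

Compare the two slices. At z = 6: the sphere: section is a regular 16-gon, circumradius = √(r²−h²) = √(6.5²−0.5²) = 6.481 (area = (16/2)·6.481²·sin(360°/16) = 128.58 mm²). At z = 7.2: the sphere: section is a regular 16-gon, circumradius = √(r²−h²) = √(6.5²−0.7²) = 6.462 (area = (16/2)·6.462²·sin(360°/16) = 127.85 mm²). Checking containment: the cross-section at z = 7.2 is a subset of the cross-section at z = 6.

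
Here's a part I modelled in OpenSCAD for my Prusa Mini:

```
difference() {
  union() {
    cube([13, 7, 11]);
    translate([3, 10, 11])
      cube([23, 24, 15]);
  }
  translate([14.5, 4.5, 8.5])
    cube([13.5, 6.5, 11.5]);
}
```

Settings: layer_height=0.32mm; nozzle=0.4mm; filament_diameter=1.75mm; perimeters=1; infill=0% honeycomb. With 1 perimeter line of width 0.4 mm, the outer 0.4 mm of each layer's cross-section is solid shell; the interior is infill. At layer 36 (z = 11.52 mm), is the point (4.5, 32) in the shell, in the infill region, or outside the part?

infill

At z = 11.52 mm: the cube is not intersected at this z (z outside [0, 11]); the cube at (3, 10) is present — its section is the full 23×24 rectangle; Combining (union): only the 23×24 cube at (3, 10) is present, so the union is just that shape — 1 connected region; the 13.5×6.5 cube at (14.5, 4.5) contributes its full rectangle; Subtracting the remaining from the first: starting from the result so far, the 13.5×6.5 cube at (14.5, 4.5) partially overlaps it — only the 11.50 mm² overlap (of its 87.75 mm²) is removed, clipping the outline — 1 connected region. Overall, the cross-section is a single solid region. The nearest boundary edge runs (3.00, 10.00)→(3.00, 34.00); distance from the point to it = 1.50 mm. The point is inside the cross-section and 1.50 mm from the nearest boundary — more than the 0.4 mm shell width (1 × 0.4), so it's in the infill interior.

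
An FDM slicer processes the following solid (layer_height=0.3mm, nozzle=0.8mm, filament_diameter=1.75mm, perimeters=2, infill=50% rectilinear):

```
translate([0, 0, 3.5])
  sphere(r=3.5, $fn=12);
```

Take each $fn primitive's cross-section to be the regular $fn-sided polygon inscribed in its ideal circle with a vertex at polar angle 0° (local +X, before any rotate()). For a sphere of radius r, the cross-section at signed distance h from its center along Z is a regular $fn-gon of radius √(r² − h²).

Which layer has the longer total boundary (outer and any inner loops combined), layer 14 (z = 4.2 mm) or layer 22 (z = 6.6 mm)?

layer 14 (z = 4.2 mm)

Layer 14 (z = 4.2): the r=3.5 sphere contributes a regular 12-gon of circumradius √(3.5²−0.7²) = 3.429 (perimeter = 2·12·3.429·sin(180°/12) = 21.30 mm). So its perimeter = 21.30 mm. Layer 22 (z = 6.6): the sphere: section is a regular 12-gon, circumradius = √(r²−h²) = √(3.5²−3.1²) = 1.625 (perimeter = 2·12·1.625·sin(180°/12) = 10.09 mm). So its perimeter = 10.09 mm. Layer 14 is larger (21.30 vs 10.09 mm).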